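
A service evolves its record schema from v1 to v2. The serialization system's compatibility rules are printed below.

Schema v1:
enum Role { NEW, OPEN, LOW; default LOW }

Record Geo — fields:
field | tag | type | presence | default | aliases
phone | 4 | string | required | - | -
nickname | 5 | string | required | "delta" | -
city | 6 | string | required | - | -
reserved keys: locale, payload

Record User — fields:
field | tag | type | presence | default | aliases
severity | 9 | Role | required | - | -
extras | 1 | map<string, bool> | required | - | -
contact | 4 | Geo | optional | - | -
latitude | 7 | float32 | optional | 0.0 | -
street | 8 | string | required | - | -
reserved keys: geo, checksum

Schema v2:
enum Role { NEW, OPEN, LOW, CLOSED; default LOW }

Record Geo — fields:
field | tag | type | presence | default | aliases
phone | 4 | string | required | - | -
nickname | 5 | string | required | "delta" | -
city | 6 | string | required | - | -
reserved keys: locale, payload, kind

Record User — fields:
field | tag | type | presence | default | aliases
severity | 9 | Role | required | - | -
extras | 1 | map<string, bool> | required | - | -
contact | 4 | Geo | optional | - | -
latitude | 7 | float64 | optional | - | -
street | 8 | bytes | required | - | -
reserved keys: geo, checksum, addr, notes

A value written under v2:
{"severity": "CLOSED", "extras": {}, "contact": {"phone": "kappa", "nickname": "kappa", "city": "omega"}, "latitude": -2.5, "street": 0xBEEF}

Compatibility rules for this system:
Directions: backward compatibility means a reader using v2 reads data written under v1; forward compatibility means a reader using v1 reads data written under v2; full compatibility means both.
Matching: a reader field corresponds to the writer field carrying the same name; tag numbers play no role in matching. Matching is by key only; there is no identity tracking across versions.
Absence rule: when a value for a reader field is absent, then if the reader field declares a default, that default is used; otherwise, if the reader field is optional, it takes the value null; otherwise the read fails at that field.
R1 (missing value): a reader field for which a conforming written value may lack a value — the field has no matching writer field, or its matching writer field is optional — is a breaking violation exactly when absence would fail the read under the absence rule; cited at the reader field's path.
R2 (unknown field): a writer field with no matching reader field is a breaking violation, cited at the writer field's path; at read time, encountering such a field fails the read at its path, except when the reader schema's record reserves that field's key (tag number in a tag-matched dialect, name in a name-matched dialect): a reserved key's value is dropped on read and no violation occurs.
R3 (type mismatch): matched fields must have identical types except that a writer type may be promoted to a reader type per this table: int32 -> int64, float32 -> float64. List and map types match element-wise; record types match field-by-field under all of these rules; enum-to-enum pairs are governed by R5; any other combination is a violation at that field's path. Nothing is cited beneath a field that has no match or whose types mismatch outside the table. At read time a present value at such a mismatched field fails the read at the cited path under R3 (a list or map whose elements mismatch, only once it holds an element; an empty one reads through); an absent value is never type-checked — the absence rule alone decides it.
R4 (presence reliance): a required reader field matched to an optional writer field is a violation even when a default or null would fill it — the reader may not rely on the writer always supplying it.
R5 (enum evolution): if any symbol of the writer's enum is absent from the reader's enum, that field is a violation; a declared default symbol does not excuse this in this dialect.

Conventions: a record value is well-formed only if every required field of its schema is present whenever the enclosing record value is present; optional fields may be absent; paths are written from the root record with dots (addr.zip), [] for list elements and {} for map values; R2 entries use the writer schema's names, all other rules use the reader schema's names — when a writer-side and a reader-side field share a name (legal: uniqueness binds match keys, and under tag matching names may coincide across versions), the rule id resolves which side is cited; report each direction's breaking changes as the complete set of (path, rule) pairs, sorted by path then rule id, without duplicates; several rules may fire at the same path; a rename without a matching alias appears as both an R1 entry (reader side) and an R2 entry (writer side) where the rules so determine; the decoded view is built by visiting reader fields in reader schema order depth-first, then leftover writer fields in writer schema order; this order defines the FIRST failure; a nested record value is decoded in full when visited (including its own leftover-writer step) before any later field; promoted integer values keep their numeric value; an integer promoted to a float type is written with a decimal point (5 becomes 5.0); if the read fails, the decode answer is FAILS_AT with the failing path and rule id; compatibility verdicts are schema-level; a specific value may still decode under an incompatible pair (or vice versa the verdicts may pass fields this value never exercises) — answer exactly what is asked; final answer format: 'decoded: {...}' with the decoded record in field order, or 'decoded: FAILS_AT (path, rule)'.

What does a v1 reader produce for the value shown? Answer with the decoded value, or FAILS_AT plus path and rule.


decoded: FAILS_AT (severity, R5)

each type pair in User: writer, then reader
decoding the User value with the v1 reader:
  read fails at severity under R5
  => FAILS_AT (severity, R5)
remaining User differences; none change what is asked:
  field latitude in record User: type float32 changed to float64 (its default is dropped) -> schema-level compatibility only; this User value's decode is unchanged
  field street in record User: type string changed to bytes -> schema-level compatibility only; this User value's decode is unchanged


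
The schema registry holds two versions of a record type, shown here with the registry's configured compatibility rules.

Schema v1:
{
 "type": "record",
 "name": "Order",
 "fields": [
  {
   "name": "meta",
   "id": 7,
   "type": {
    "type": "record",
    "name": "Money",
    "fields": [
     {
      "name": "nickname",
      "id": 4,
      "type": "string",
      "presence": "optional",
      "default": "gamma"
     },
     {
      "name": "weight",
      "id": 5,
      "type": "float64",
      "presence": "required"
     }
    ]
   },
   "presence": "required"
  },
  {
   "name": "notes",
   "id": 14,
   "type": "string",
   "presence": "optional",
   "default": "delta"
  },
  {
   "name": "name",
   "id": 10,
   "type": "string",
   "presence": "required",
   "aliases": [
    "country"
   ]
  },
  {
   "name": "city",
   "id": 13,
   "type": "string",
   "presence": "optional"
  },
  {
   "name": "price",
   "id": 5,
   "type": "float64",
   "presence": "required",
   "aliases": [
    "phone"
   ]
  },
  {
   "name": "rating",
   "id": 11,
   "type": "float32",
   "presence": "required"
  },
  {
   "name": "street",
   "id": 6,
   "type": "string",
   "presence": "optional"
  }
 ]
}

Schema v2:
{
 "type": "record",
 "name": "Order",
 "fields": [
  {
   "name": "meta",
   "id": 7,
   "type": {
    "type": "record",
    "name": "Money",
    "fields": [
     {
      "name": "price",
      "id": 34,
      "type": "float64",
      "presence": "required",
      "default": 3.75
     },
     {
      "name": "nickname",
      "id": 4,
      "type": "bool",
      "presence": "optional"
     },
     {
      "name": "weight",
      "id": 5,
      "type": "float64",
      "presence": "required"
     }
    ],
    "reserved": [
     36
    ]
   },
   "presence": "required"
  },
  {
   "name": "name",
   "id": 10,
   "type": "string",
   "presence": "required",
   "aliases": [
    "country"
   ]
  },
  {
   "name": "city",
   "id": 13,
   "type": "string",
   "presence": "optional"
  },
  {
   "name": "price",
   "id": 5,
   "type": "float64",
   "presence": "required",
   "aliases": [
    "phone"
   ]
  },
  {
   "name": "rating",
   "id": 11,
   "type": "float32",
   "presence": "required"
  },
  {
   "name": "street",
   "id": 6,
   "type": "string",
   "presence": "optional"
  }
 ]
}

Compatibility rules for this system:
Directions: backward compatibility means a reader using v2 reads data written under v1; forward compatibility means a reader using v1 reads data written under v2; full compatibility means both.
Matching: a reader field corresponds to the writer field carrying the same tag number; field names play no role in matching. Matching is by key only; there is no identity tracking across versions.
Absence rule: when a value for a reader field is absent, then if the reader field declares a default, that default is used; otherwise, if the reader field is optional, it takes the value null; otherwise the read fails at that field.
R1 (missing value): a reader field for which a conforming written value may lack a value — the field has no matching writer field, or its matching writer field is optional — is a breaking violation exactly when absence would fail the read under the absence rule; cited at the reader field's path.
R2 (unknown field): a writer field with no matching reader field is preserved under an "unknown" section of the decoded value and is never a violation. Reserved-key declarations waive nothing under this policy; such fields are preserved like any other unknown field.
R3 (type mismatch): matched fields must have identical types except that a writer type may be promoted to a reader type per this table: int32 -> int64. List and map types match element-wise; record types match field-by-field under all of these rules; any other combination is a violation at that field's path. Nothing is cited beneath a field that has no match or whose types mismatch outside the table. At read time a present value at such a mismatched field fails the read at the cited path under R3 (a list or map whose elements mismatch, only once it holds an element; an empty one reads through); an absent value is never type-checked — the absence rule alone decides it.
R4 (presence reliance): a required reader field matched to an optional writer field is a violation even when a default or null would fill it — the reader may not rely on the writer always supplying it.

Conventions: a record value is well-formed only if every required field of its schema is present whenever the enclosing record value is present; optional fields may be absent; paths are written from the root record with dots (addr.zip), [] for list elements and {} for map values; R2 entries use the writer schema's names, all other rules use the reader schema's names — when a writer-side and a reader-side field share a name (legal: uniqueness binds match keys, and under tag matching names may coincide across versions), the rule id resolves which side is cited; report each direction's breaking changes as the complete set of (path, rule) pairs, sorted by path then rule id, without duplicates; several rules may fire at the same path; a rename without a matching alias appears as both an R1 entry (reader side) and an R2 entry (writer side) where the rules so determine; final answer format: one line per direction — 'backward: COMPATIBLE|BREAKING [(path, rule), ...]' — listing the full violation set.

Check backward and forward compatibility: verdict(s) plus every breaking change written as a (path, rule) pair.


the writer's type comes first in each Order pair
backward on Order — v2 reading data written by v1:
  writer required, Money -> Money: reader meta maps from writer meta
  writer required, string -> string: reader name maps from writer name
  writer optional, string -> string: reader city maps from writer city
  writer required, float64 -> float64: reader price maps from writer price
  writer required, float32 -> float32: reader rating maps from writer rating
  writer optional, string -> string: reader street maps from writer street
  notes (writer side), unknown to reader
  no writer field matches reader meta.price
  writer optional, string -> bool: reader meta.nickname maps from writer meta.nickname
  writer required, float64 -> float64: reader meta.weight maps from writer meta.weight
  R3 fires at meta.nickname
  backward on Order therefore BREAKING (1)
forward on Order — v1 reading data written by v2:
  writer required, Money -> Money: reader meta maps from writer meta
  no writer field matches reader notes
  writer required, string -> string: reader name maps from writer name
  writer optional, string -> string: reader city maps from writer city
  writer required, float64 -> float64: reader price maps from writer price
  writer required, float32 -> float32: reader rating maps from writer rating
  writer optional, string -> string: reader street maps from writer street
  writer optional, bool -> string: reader meta.nickname maps from writer meta.nickname
  writer required, float64 -> float64: reader meta.weight maps from writer meta.weight
  meta.price (writer side), unknown to reader
  R3 fires at meta.nickname
  forward on Order therefore BREAKING (1)

backward: BREAKING [(meta.nickname, R3)]; forward: BREAKING [(meta.nickname, R3)]


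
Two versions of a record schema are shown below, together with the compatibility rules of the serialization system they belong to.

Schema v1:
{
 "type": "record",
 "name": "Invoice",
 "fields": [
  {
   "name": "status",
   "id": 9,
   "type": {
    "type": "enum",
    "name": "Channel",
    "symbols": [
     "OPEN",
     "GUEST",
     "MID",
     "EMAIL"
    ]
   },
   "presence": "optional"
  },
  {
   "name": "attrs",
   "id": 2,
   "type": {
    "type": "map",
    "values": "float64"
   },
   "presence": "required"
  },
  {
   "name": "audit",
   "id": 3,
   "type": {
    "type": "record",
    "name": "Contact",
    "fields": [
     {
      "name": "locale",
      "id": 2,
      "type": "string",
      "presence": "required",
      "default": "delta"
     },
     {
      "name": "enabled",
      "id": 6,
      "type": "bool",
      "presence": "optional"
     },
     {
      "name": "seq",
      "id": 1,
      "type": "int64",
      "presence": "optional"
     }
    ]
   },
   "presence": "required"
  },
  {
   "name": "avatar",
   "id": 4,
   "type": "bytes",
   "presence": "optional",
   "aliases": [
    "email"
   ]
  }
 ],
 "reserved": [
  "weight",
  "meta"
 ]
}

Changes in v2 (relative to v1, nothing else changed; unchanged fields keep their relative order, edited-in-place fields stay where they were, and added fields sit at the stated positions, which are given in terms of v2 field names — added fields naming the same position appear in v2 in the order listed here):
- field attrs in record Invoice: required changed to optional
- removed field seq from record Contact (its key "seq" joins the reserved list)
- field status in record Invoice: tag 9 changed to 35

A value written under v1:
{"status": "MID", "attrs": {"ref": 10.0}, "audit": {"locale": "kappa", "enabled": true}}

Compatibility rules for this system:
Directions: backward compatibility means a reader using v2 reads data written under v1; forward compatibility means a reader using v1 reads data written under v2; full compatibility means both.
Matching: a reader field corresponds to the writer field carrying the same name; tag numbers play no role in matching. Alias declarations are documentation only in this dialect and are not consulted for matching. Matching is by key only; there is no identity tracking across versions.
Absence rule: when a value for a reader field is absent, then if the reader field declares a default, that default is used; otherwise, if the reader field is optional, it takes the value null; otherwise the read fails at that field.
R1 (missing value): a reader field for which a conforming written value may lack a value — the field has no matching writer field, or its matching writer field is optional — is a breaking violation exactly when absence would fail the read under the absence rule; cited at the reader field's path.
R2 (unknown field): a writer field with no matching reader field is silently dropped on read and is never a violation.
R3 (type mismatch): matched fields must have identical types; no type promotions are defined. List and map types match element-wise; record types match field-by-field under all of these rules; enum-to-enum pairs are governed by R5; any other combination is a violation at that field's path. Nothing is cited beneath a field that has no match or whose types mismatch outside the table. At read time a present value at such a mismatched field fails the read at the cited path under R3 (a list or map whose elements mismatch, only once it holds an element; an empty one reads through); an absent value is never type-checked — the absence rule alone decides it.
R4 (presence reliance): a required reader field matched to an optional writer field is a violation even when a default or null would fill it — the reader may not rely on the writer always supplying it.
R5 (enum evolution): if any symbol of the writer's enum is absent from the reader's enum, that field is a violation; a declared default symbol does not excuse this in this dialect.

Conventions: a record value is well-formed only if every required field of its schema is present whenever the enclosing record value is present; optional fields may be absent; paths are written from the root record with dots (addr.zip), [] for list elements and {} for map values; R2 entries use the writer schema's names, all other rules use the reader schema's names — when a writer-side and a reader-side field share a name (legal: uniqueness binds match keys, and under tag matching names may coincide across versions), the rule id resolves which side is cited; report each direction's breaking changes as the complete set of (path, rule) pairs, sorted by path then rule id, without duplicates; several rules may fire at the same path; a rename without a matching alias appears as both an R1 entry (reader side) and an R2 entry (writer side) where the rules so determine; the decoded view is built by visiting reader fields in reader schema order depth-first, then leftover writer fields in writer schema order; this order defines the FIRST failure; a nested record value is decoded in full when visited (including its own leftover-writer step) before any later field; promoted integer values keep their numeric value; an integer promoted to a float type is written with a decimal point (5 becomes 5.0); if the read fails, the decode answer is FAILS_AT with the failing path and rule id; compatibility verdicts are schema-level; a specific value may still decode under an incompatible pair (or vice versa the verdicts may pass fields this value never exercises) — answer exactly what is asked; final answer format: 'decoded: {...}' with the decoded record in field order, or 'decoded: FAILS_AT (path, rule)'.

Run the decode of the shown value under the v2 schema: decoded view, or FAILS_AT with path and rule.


decoded: {"status": "MID", "attrs": {"ref": 10.0}, "audit": {"locale": "kappa", "enabled": true}, "avatar": null}

the writer's type comes first in each Invoice pair
decode (reader v2):
  status := "MID"
  attrs := {"ref": 10.0}
  audit.locale := "kappa"
  audit.enabled := true
  avatar := null (missing; optional => null)
  => decoded: {"status": "MID", "attrs": {"ref": 10.0}, "audit": {"locale": "kappa", "enabled": true}, "avatar": null}
checking off the Invoice differences that do not matter here:
  field attrs in record Invoice: required changed to optional -> matters for Invoice compatibility verdicts, not for this value's decode
  field status in record Invoice: tag 9 changed to 35 -> triggers nothing under the printed rules; the Invoice answer is the same either way


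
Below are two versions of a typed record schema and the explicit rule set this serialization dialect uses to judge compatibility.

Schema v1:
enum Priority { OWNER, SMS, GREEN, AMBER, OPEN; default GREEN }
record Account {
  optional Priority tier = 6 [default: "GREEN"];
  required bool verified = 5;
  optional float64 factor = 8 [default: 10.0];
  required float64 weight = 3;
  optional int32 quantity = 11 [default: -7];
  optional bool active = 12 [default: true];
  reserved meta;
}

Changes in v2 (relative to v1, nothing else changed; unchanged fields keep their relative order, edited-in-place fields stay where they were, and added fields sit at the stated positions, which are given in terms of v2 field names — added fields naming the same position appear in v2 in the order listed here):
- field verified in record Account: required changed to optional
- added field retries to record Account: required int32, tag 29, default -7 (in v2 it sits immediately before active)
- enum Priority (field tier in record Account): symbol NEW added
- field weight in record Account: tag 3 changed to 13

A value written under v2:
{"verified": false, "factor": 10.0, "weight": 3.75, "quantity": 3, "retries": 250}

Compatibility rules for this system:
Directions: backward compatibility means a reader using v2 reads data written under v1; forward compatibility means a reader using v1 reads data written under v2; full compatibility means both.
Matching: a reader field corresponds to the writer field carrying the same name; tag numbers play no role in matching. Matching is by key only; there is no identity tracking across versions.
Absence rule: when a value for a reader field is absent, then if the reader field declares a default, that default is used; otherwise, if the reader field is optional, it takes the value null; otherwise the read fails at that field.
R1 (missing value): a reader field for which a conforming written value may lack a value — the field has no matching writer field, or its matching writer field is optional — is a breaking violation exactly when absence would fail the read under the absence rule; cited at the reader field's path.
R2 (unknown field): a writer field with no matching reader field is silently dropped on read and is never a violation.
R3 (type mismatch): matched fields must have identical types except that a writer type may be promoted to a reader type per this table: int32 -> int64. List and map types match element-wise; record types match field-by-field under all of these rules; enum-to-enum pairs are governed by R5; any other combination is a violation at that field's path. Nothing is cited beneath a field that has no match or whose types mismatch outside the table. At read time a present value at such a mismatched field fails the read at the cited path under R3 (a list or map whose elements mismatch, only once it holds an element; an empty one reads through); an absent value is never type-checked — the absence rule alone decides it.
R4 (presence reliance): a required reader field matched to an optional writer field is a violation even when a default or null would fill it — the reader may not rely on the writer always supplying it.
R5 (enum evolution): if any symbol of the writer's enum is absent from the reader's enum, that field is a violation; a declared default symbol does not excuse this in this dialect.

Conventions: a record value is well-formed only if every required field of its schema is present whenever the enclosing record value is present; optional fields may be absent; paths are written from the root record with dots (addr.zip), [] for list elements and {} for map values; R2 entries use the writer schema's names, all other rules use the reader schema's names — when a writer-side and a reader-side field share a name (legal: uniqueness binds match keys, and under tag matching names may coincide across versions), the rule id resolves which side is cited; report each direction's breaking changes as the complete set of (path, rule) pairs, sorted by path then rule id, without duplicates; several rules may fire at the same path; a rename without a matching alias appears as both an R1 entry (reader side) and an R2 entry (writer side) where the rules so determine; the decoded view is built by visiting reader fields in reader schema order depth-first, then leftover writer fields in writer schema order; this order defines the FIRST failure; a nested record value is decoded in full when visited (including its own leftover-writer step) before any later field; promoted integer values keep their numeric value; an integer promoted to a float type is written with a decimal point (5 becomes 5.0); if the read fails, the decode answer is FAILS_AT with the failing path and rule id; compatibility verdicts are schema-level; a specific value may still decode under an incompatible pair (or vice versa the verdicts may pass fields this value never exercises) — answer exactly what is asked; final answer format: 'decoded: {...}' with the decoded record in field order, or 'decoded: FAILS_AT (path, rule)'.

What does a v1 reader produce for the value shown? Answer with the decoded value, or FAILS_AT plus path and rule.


decoded: {"tier": "GREEN", "verified": false, "factor": 10.0, "weight": 3.75, "quantity": 3, "active": true}

each type pair in Account: writer, then reader
decode walk for Account under reader schema v1:
  tier := "GREEN" (absent -> default)
  verified := false
  factor := 10.0
  weight := 3.75
  quantity := 3
  active := true (absent -> default)
  writer retries: unknown -> dropped
  => decoded: {"tier": "GREEN", "verified": false, "factor": 10.0, "weight": 3.75, "quantity": 3, "active": true}
remaining Account differences; none change what is asked:
  field verified in record Account: required changed to optional -> a verdict-level change on Account — the shown value reads the same
  added field retries to record Account: required int32, tag 29, default -7 (in v2 it sits immediately before active) -> fires no rule on Account under this dialect and leaves the result unchanged
  enum Priority (field tier in record Account): symbol NEW added -> a verdict-level change on Account — the shown value reads the same
  field weight in record Account: tag 3 changed to 13 -> fires no rule on Account under this dialect and leaves the result unchanged


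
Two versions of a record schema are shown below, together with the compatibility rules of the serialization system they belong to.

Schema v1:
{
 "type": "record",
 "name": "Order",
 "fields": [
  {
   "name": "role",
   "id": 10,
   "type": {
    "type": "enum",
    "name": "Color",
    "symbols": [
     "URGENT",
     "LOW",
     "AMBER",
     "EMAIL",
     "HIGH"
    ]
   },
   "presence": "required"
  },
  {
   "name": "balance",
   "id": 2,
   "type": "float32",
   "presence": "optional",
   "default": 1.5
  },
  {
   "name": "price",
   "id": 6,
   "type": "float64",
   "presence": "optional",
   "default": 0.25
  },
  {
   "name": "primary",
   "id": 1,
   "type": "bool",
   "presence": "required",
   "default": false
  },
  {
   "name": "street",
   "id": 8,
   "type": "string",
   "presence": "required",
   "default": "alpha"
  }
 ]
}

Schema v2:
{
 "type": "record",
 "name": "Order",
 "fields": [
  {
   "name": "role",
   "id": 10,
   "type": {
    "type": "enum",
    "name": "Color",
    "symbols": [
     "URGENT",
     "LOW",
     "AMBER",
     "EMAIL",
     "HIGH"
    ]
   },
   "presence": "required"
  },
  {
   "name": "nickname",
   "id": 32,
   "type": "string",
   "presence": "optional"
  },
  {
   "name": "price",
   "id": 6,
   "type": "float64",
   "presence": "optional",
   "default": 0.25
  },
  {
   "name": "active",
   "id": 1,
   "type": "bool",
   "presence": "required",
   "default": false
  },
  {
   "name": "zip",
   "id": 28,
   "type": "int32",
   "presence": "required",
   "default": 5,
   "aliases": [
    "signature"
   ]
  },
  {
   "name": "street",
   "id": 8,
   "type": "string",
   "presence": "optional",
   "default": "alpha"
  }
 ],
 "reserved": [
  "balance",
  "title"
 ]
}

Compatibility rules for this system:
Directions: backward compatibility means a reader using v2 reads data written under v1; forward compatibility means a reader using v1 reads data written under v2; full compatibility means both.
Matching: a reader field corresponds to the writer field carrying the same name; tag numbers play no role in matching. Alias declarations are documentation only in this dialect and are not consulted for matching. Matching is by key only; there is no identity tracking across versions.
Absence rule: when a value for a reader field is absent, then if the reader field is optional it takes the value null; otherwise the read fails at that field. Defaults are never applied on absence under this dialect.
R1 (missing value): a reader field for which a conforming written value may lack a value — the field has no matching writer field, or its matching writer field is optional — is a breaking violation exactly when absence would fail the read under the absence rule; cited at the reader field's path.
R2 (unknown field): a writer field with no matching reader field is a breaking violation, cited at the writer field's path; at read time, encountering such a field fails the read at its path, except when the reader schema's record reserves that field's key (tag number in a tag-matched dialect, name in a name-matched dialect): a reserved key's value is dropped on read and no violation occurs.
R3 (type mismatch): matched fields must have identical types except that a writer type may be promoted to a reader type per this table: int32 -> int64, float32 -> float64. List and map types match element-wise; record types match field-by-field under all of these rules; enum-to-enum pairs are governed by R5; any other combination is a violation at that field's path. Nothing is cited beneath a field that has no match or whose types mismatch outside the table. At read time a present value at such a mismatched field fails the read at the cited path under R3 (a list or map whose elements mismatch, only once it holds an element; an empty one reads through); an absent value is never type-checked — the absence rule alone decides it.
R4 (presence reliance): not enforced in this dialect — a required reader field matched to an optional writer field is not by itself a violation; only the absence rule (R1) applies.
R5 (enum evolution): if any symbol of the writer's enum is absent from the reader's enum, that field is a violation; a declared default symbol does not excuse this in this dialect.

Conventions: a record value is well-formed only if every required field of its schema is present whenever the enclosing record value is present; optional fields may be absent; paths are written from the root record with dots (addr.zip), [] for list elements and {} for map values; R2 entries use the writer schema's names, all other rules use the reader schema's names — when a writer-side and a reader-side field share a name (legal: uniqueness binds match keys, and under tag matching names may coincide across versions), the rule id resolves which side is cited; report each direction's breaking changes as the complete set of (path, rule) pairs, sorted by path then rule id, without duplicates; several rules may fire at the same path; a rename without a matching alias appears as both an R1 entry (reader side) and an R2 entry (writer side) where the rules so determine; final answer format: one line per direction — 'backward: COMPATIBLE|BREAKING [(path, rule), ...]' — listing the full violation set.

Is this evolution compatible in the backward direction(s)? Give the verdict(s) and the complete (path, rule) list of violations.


backward: BREAKING [(active, R1), (primary, R2), (zip, R1)]

the writer's type comes first in each Order pair
backward pass over Order, reader schema v2, writer schema v1:
  role <- role (Color -> Color, writer required)
  no writer field matches reader nickname
  price <- price (float64 -> float64, writer optional)
  no writer field matches reader active
  no writer field matches reader zip
  street <- street (string -> string, writer required)
  writer field balance has no reader counterpart
  writer field primary has no reader counterpart
  violation R1 at active
  violation R2 at primary
  violation R1 at zip
  backward on Order therefore BREAKING (3)
the other Order changes do not affect what is asked:
  field street in record Order: required changed to optional -> matters only for Order's forward compatibility — outside the asked direction
  added field nickname to record Order: optional string, tag 32 (in v2 it sits immediately before price) -> matters only for Order's forward compatibility — outside the asked direction
  removed field balance from record Order (its key "balance" joins the reserved list) -> fires no rule on Order, leaving the asked answer as it is


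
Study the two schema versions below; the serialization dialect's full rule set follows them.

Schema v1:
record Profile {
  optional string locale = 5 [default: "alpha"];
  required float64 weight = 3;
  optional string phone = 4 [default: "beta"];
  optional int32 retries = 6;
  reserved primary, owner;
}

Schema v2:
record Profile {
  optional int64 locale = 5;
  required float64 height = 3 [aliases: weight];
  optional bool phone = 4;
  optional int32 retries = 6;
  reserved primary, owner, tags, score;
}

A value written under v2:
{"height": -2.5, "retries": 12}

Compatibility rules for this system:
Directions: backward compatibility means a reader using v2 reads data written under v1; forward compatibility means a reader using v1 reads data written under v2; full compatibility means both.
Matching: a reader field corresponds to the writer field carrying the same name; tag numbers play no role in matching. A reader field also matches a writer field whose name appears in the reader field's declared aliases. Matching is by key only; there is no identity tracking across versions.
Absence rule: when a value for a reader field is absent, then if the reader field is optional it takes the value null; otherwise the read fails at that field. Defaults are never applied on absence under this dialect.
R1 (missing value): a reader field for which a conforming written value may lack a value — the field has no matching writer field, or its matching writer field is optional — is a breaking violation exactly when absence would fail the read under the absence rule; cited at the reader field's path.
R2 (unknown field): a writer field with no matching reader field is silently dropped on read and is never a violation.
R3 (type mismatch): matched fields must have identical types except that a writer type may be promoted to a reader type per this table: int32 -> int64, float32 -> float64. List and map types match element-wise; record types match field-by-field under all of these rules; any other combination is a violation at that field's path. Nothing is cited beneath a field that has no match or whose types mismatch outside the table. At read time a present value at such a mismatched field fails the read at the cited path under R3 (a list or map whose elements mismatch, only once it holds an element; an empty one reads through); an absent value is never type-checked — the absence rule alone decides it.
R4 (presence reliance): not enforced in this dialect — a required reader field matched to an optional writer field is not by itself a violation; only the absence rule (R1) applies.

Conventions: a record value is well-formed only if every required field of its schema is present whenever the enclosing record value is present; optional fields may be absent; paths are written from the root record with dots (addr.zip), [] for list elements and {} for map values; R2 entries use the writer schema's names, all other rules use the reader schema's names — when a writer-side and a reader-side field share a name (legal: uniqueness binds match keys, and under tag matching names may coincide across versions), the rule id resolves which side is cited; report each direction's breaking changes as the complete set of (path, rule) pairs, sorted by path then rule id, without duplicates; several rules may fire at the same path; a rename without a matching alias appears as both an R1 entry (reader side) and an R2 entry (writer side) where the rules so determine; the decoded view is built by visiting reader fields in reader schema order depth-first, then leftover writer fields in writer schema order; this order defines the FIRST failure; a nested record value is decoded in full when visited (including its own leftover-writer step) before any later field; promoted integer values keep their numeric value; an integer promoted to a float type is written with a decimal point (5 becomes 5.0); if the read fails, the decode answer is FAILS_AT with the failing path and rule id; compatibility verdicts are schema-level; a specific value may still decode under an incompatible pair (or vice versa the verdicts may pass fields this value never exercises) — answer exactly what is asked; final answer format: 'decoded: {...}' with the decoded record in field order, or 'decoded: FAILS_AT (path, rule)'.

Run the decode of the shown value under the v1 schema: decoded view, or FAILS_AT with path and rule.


decoded: FAILS_AT (weight, R1)

arrows below run writer -> reader for Profile
migrating the Profile value to v1:
  locale := null (absent, optional -> null)
  read fails at weight under R1 (no fill)
  => FAILS_AT (weight, R1)
the other Profile changes do not affect what is asked:
  field locale in record Profile: type string changed to int64 (its default is dropped) -> changes Profile's schema-level verdicts only — the decode of this value is the same
  field phone in record Profile: type string changed to bool (its default is dropped) -> changes Profile's schema-level verdicts only — the decode of this value is the same


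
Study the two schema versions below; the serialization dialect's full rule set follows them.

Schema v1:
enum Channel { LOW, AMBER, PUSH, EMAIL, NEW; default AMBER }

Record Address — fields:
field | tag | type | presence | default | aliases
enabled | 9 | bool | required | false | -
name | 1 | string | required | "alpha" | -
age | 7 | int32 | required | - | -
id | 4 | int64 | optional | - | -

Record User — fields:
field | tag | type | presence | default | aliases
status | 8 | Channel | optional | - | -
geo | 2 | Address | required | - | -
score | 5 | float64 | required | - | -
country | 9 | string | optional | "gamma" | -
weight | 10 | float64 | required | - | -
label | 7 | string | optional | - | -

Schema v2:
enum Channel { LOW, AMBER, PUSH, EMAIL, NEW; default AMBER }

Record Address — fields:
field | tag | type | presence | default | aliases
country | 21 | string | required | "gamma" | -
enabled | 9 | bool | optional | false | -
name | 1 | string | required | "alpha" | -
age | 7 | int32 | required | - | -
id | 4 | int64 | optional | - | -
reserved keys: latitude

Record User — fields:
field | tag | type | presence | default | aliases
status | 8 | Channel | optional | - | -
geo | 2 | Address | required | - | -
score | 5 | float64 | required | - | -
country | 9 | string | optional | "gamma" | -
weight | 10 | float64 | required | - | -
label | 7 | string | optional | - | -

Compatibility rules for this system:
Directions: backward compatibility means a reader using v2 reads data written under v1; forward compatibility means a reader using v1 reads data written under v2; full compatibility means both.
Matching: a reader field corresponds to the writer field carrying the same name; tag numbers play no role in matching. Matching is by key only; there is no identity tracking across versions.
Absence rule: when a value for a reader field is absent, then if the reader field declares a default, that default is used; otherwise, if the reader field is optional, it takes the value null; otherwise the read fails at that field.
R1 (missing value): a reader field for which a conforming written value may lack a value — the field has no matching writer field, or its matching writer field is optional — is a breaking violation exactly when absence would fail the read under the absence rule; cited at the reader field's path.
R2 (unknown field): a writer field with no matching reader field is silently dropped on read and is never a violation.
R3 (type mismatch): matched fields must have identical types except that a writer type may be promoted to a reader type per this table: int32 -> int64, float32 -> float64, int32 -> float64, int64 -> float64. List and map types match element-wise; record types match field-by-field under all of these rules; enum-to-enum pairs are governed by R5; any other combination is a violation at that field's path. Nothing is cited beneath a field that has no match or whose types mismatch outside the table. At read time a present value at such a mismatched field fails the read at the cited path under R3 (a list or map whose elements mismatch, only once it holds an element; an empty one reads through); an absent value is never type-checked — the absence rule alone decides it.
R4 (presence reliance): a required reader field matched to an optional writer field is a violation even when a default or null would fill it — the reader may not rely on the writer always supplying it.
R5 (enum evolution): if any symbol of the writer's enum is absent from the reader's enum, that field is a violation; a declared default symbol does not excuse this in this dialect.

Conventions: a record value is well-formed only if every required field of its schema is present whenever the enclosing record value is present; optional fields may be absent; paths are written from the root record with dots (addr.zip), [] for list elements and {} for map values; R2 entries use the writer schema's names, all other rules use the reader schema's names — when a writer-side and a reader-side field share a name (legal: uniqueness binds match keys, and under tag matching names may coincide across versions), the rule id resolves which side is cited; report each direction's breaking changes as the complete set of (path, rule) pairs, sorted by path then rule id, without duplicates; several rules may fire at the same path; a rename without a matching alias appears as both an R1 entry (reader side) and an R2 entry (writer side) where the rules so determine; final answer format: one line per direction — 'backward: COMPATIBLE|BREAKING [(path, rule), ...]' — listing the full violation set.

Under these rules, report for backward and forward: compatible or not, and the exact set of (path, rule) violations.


backward: COMPATIBLE []; forward: BREAKING [(geo.enabled, R4)]

arrows below run writer -> reader for User
backward analysis of User with v2 as reader and v1 as writer:
  status: Channel -> Channel, writer optional; from status
  geo: Address -> Address, writer required; from geo
  score: float64 -> float64, writer required; from score
  country: string -> string, writer optional; from country
  weight: float64 -> float64, writer required; from weight
  label: string -> string, writer optional; from label
  geo.country: no writer match
  geo.enabled: bool -> bool, writer required; from geo.enabled
  geo.name: string -> string, writer required; from geo.name
  geo.age: int32 -> int32, writer required; from geo.age
  geo.id: int64 -> int64, writer optional; from geo.id
  => backward verdict for User: COMPATIBLE, no violations
forward analysis of User with v1 as reader and v2 as writer:
  status: Channel -> Channel, writer optional; from status
  geo: Address -> Address, writer required; from geo
  score: float64 -> float64, writer required; from score
  country: string -> string, writer optional; from country
  weight: float64 -> float64, writer required; from weight
  label: string -> string, writer optional; from label
  geo.enabled: bool -> bool, writer optional; from geo.enabled
  geo.name: string -> string, writer required; from geo.name
  geo.age: int32 -> int32, writer required; from geo.age
  geo.id: int64 -> int64, writer optional; from geo.id
  writer field geo.country has no reader counterpart
  rule R4 violated at geo.enabled
  => 1 violation(s): forward is BREAKING for User
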